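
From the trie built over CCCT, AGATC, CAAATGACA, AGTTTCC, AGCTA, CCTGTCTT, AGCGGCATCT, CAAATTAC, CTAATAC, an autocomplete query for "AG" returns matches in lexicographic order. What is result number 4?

Filter for "AG…" and sort: "AGATC", "AGCGGCATCT", "AGCTA", "AGTTTCC"
The 4th is AGTTTCC.

AGTTTCC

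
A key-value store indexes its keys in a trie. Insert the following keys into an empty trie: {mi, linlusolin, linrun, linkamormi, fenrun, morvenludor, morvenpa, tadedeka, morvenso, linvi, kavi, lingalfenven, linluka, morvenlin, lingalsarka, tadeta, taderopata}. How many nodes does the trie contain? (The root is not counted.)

Count nodes per top-level branch (shared prefixes stored once):
  'f'-branch (fenrun): 6 nodes
  'k'-branch (kavi): 4 nodes
  'l'-branch (lingalfenven, lingalsarka, linkamormi, linluka, linlusolin, linrun, linvi): 38 nodes
  'm'-branch (mi, morvenlin, morvenludor, morvenpa, morvenso): 18 nodes
  't'-branch (tadedeka, taderopata, tadeta): 16 nodes
Sum: 82

82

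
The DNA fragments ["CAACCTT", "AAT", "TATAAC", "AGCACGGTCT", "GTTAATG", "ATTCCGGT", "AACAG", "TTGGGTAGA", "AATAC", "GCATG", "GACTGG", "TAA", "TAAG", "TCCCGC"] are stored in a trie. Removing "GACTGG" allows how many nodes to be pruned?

5

Walk "GACTGG" from the leaf back toward the root, removing each node that no remaining word uses.
The suffix "ACTGG" (5 nodes) is used only by "GACTGG"; the node for "G" still has the child "T", so pruning stops there.
Nodes removed: 5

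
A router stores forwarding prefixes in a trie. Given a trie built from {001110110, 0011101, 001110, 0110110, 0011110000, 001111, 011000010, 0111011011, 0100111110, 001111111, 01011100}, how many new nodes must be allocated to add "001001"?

3

The longest prefix of "001001" already in the trie is "001" (length 3).
New nodes needed: |"001001"| − 3 = 6 − 3 = 3.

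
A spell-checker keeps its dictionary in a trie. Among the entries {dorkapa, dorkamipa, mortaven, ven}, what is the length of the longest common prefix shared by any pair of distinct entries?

5

The deepest shared node is where two words last agree before diverging.
e.g. "dorkamipa" and "dorkapa" share the prefix "dorka" of length 5; no pair shares a longer one.
Longest shared-prefix length: 5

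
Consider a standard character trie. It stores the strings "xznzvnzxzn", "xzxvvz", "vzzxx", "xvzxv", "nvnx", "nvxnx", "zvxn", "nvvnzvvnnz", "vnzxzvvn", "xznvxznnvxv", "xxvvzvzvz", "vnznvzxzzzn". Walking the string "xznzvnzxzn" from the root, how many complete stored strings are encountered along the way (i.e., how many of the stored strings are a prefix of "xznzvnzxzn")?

Traverse "xznzvnzxzn" character by character; count nodes along the way that are marked as word ends.
Prefixes of the query that are stored words: "xznzvnzxzn"
Count: 1

1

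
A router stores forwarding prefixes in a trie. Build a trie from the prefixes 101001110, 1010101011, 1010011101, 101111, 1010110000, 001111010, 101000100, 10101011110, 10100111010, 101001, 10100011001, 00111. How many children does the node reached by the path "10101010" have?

1

Follow the path "10101010" to its node, then look at its outgoing edges.
Characters that immediately follow "10101010" among the stored strings: {1}.
That node has 1 child edge.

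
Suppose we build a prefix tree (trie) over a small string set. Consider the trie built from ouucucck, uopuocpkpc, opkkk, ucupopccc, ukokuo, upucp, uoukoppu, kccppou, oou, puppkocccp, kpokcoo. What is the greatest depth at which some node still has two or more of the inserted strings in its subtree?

2

The deepest shared node is where two words last agree before diverging.
e.g. "uopuocpkpc" and "uoukoppu" share the prefix "uo" of length 2; no pair shares a longer one.
Longest shared-prefix length: 2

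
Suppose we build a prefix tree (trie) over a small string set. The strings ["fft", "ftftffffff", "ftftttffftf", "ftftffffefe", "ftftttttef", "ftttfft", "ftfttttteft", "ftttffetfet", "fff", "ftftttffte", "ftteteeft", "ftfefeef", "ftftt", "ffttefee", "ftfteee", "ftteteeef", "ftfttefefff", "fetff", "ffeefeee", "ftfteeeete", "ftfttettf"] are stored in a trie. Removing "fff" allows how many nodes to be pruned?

Walk "fff" from the leaf back toward the root, removing each node that no remaining word uses.
The suffix "f" (1 node) is used only by "fff"; the node for "ff" still has the child "t", so pruning stops there.
Nodes removed: 1

1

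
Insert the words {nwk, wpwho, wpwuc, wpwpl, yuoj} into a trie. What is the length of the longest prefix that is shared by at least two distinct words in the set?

The deepest shared node is where two words last agree before diverging.
e.g. "wpwho" and "wpwpl" share the prefix "wpw" of length 3; no pair shares a longer one.
Longest shared-prefix length: 3

3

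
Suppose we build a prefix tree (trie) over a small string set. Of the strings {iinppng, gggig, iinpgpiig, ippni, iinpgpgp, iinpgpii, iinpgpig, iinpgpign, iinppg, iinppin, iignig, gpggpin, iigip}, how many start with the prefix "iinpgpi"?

4

Traverse to the node for "iinpgpi", then collect every word in that subtree.
Matches: "iinpgpig", "iinpgpign", "iinpgpii", "iinpgpiig"
Count: 4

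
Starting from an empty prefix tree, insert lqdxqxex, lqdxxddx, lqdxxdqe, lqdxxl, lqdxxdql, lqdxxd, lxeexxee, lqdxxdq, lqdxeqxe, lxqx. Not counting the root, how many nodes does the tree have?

29

Insert word by word; a character creates a node only if that edge doesn't already exist:
  "lqdxqxex" → 8 new (l, q, d, x, q, x, e, x)
  "lqdxxddx" → prefix "lqdx" already present; 4 new (x, d, d, x)
  "lqdxxdqe" → prefix "lqdxxd" already present; 2 new (q, e)
  "lqdxxl" → prefix "lqdxx" already present; 1 new (l)
  "lqdxxdql" → prefix "lqdxxdq" already present; 1 new (l)
  "lqdxxd" → prefix "lqdxxd" already present; 0 new (none)
  "lxeexxee" → prefix "l" already present; 7 new (x, e, e, x, x, e, e)
  "lqdxxdq" → prefix "lqdxxdq" already present; 0 new (none)
  "lqdxeqxe" → prefix "lqdx" already present; 4 new (e, q, x, e)
  "lxqx" → prefix "lx" already present; 2 new (q, x)
Total nodes = 8 + 4 + 2 + 1 + 1 + 0 + 7 + 0 + 4 + 2 = 29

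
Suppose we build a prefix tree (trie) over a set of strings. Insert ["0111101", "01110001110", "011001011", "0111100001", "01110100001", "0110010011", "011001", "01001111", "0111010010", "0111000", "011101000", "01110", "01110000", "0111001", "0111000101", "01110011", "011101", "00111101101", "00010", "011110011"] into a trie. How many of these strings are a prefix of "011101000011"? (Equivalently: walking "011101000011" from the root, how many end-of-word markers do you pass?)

4

Check each prefix of "011101000011" against the stored set — each match is an end-marker on the path.
Prefixes of the query that are stored words: "01110", "011101", "011101000", "01110100001"
Count: 4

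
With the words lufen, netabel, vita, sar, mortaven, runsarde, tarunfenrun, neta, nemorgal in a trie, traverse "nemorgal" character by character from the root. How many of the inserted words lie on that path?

1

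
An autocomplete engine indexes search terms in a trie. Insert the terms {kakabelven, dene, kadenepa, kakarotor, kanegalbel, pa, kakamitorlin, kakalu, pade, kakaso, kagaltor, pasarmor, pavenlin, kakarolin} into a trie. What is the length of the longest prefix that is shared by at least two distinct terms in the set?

6

The deepest shared node is where two words last agree before diverging.
"kakarolin" and "kakarotor" agree on "kakaro" (6 characters) before diverging; nothing deeper is shared.
Longest shared-prefix length: 6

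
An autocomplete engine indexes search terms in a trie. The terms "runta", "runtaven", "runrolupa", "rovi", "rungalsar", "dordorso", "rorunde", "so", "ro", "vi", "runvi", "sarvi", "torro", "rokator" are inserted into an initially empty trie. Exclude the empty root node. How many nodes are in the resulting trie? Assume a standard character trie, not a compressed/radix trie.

56

Insert word by word; a character creates a node only if that edge doesn't already exist:
  "runta" → 5 new (r, u, n, t, a)
  "runtaven" → prefix "runta" already present; 3 new (v, e, n)
  "runrolupa" → prefix "run" already present; 6 new (r, o, l, u, p, a)
  "rovi" → prefix "r" already present; 3 new (o, v, i)
  "rungalsar" → prefix "run" already present; 6 new (g, a, l, s, a, r)
  "dordorso" → 8 new (d, o, r, d, o, r, s, o)
  "rorunde" → prefix "ro" already present; 5 new (r, u, n, d, e)
  "so" → 2 new (s, o)
  "ro" → prefix "ro" already present; 0 new (none)
  "vi" → 2 new (v, i)
  "runvi" → prefix "run" already present; 2 new (v, i)
  "sarvi" → prefix "s" already present; 4 new (a, r, v, i)
  "torro" → 5 new (t, o, r, r, o)
  "rokator" → prefix "ro" already present; 5 new (k, a, t, o, r)
Total nodes = 5 + 3 + 6 + 3 + 6 + 8 + 5 + 2 + 0 + 2 + 2 + 4 + 5 + 5 = 56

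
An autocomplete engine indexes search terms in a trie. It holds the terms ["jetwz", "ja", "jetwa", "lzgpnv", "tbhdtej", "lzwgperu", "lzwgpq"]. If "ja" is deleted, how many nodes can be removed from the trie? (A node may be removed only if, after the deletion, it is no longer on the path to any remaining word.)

1

After clearing the end-marker at "ja", prune upward until reaching a node still needed by another word.
The suffix "a" (1 node) is used only by "ja"; the node for "j" still has the child "e", so pruning stops there.
Nodes removed: 1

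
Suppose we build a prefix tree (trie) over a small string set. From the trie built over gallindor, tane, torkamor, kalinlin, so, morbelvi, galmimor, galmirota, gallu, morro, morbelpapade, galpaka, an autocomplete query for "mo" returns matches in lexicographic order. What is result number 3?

Filter for "mo…" and sort: "morbelpapade", "morbelvi", "morro"
Position 3: morro

morro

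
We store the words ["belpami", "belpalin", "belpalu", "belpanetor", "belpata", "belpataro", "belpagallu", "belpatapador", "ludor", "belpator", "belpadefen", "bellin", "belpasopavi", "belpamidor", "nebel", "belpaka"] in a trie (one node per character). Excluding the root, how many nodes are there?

61

For each word, the new-node count is its length minus the longest prefix already in the trie:
  "belpami" → 7 new (b, e, l, p, a, m, i)
  "belpalin" → prefix "belpa" already present; 3 new (l, i, n)
  "belpalu" → prefix "belpal" already present; 1 new (u)
  "belpanetor" → prefix "belpa" already present; 5 new (n, e, t, o, r)
  "belpata" → prefix "belpa" already present; 2 new (t, a)
  "belpataro" → prefix "belpata" already present; 2 new (r, o)
  "belpagallu" → prefix "belpa" already present; 5 new (g, a, l, l, u)
  "belpatapador" → prefix "belpata" already present; 5 new (p, a, d, o, r)
  "ludor" → 5 new (l, u, d, o, r)
  "belpator" → prefix "belpat" already present; 2 new (o, r)
  "belpadefen" → prefix "belpa" already present; 5 new (d, e, f, e, n)
  "bellin" → prefix "bel" already present; 3 new (l, i, n)
  "belpasopavi" → prefix "belpa" already present; 6 new (s, o, p, a, v, i)
  "belpamidor" → prefix "belpami" already present; 3 new (d, o, r)
  "nebel" → 5 new (n, e, b, e, l)
  "belpaka" → prefix "belpa" already present; 2 new (k, a)
Total nodes = 7 + 3 + 1 + 5 + 2 + 2 + 5 + 5 + 5 + 2 + 5 + 3 + 6 + 3 + 5 + 2 = 61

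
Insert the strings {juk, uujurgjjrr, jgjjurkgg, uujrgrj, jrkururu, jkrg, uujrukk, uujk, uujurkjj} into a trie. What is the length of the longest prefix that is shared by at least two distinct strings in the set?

Equivalently: take the maximum, over all pairs, of their longest common prefix length.
"uujurgjjrr" and "uujurkjj" agree on "uujur" (5 characters) before diverging; nothing deeper is shared.
Longest shared-prefix length: 5

5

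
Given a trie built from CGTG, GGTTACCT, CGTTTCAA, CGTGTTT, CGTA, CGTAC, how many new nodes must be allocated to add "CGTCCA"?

3

"CGT" is already a path in the trie; the remaining "CCA" must be added.
So 6 − 3 = 3 new nodes.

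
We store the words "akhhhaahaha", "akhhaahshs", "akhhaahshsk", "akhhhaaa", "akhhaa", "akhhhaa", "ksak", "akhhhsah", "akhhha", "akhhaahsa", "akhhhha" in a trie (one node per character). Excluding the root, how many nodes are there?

Insert word by word; a character creates a node only if that edge doesn't already exist:
  "akhhhaahaha" → 11 new (a, k, h, h, h, a, a, h, a, h, a)
  "akhhaahshs" → prefix "akhh" already present; 6 new (a, a, h, s, h, s)
  "akhhaahshsk" → prefix "akhhaahshs" already present; 1 new (k)
  "akhhhaaa" → prefix "akhhhaa" already present; 1 new (a)
  "akhhaa" → prefix "akhhaa" already present; 0 new (none)
  "akhhhaa" → prefix "akhhhaa" already present; 0 new (none)
  "ksak" → 4 new (k, s, a, k)
  "akhhhsah" → prefix "akhhh" already present; 3 new (s, a, h)
  "akhhha" → prefix "akhhha" already present; 0 new (none)
  "akhhaahsa" → prefix "akhhaahs" already present; 1 new (a)
  "akhhhha" → prefix "akhhh" already present; 2 new (h, a)
Total nodes = 11 + 6 + 1 + 1 + 0 + 0 + 4 + 3 + 0 + 1 + 2 = 29

29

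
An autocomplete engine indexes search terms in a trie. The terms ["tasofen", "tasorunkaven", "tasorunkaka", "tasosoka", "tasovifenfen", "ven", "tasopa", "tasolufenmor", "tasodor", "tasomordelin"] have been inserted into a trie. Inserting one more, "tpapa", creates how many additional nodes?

Walking "tpapa" from the root, the first 1 characters ("t") follow existing edges; "p" is the first miss.
Each of the 4 remaining characters creates one node.

4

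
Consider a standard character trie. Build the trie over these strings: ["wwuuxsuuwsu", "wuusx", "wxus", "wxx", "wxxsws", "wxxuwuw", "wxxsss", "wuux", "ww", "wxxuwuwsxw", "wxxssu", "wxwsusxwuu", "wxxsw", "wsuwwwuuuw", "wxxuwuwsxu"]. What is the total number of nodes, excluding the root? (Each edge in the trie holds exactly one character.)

Insert word by word; a character creates a node only if that edge doesn't already exist:
  "wwuuxsuuwsu" → 11 new (w, w, u, u, x, s, u, u, w, s, u)
  "wuusx" → prefix "w" already present; 4 new (u, u, s, x)
  "wxus" → prefix "w" already present; 3 new (x, u, s)
  "wxx" → prefix "wx" already present; 1 new (x)
  "wxxsws" → prefix "wxx" already present; 3 new (s, w, s)
  "wxxuwuw" → prefix "wxx" already present; 4 new (u, w, u, w)
  "wxxsss" → prefix "wxxs" already present; 2 new (s, s)
  "wuux" → prefix "wuu" already present; 1 new (x)
  "ww" → prefix "ww" already present; 0 new (none)
  "wxxuwuwsxw" → prefix "wxxuwuw" already present; 3 new (s, x, w)
  "wxxssu" → prefix "wxxss" already present; 1 new (u)
  "wxwsusxwuu" → prefix "wx" already present; 8 new (w, s, u, s, x, w, u, u)
  "wxxsw" → prefix "wxxsw" already present; 0 new (none)
  "wsuwwwuuuw" → prefix "w" already present; 9 new (s, u, w, w, w, u, u, u, w)
  "wxxuwuwsxu" → prefix "wxxuwuwsx" already present; 1 new (u)
Total nodes = 11 + 4 + 3 + 1 + 3 + 4 + 2 + 1 + 0 + 3 + 1 + 8 + 0 + 9 + 1 = 51

51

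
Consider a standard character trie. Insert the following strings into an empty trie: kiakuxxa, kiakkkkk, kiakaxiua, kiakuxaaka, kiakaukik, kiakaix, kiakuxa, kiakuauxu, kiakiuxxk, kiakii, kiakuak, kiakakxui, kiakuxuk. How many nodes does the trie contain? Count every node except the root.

44

Trace insertions, counting only characters that open a new branch:
  "kiakuxxa" → 8 new (k, i, a, k, u, x, x, a)
  "kiakkkkk" → prefix "kiak" already present; 4 new (k, k, k, k)
  "kiakaxiua" → prefix "kiak" already present; 5 new (a, x, i, u, a)
  "kiakuxaaka" → prefix "kiakux" already present; 4 new (a, a, k, a)
  "kiakaukik" → prefix "kiaka" already present; 4 new (u, k, i, k)
  "kiakaix" → prefix "kiaka" already present; 2 new (i, x)
  "kiakuxa" → prefix "kiakuxa" already present; 0 new (none)
  "kiakuauxu" → prefix "kiaku" already present; 4 new (a, u, x, u)
  "kiakiuxxk" → prefix "kiak" already present; 5 new (i, u, x, x, k)
  "kiakii" → prefix "kiaki" already present; 1 new (i)
  "kiakuak" → prefix "kiakua" already present; 1 new (k)
  "kiakakxui" → prefix "kiaka" already present; 4 new (k, x, u, i)
  "kiakuxuk" → prefix "kiakux" already present; 2 new (u, k)
Total nodes = 8 + 4 + 5 + 4 + 4 + 2 + 0 + 4 + 5 + 1 + 1 + 4 + 2 = 44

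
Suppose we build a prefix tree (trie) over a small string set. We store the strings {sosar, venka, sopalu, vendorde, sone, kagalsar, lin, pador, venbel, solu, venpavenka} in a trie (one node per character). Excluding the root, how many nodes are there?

For each word, the new-node count is its length minus the longest prefix already in the trie:
  "sosar" → 5 new (s, o, s, a, r)
  "venka" → 5 new (v, e, n, k, a)
  "sopalu" → prefix "so" already present; 4 new (p, a, l, u)
  "vendorde" → prefix "ven" already present; 5 new (d, o, r, d, e)
  "sone" → prefix "so" already present; 2 new (n, e)
  "kagalsar" → 8 new (k, a, g, a, l, s, a, r)
  "lin" → 3 new (l, i, n)
  "pador" → 5 new (p, a, d, o, r)
  "venbel" → prefix "ven" already present; 3 new (b, e, l)
  "solu" → prefix "so" already present; 2 new (l, u)
  "venpavenka" → prefix "ven" already present; 7 new (p, a, v, e, n, k, a)
Total nodes = 5 + 5 + 4 + 5 + 2 + 8 + 3 + 5 + 3 + 2 + 7 = 49

49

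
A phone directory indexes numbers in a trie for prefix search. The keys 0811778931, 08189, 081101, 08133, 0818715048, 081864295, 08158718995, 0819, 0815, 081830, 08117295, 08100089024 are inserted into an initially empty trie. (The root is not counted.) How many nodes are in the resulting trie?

49

Count nodes per top-level branch (shared prefixes stored once):
  '0'-branch (08100089024, 081101, 08117295, 0811778931, 08133, 0815, 08158718995, 081830, 081864295, 0818715048, 08189, 0819): 49 nodes
Sum: 49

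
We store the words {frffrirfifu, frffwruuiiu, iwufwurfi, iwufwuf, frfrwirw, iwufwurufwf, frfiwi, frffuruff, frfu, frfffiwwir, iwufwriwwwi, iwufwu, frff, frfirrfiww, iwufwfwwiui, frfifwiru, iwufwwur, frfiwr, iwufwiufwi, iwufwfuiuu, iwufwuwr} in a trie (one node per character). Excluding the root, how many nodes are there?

90

Insert word by word; a character creates a node only if that edge doesn't already exist:
  "frffrirfifu" → 11 new (f, r, f, f, r, i, r, f, i, f, u)
  "frffwruuiiu" → prefix "frff" already present; 7 new (w, r, u, u, i, i, u)
  "iwufwurfi" → 9 new (i, w, u, f, w, u, r, f, i)
  "iwufwuf" → prefix "iwufwu" already present; 1 new (f)
  "frfrwirw" → prefix "frf" already present; 5 new (r, w, i, r, w)
  "iwufwurufwf" → prefix "iwufwur" already present; 4 new (u, f, w, f)
  "frfiwi" → prefix "frf" already present; 3 new (i, w, i)
  "frffuruff" → prefix "frff" already present; 5 new (u, r, u, f, f)
  "frfu" → prefix "frf" already present; 1 new (u)
  "frfffiwwir" → prefix "frff" already present; 6 new (f, i, w, w, i, r)
  "iwufwriwwwi" → prefix "iwufw" already present; 6 new (r, i, w, w, w, i)
  "iwufwu" → prefix "iwufwu" already present; 0 new (none)
  "frff" → prefix "frff" already present; 0 new (none)
  "frfirrfiww" → prefix "frfi" already present; 6 new (r, r, f, i, w, w)
  "iwufwfwwiui" → prefix "iwufw" already present; 6 new (f, w, w, i, u, i)
  "frfifwiru" → prefix "frfi" already present; 5 new (f, w, i, r, u)
  "iwufwwur" → prefix "iwufw" already present; 3 new (w, u, r)
  "frfiwr" → prefix "frfiw" already present; 1 new (r)
  "iwufwiufwi" → prefix "iwufw" already present; 5 new (i, u, f, w, i)
  "iwufwfuiuu" → prefix "iwufwf" already present; 4 new (u, i, u, u)
  "iwufwuwr" → prefix "iwufwu" already present; 2 new (w, r)
Total nodes = 11 + 7 + 9 + 1 + 5 + 4 + 3 + 5 + 1 + 6 + 6 + 0 + 0 + 6 + 6 + 5 + 3 + 1 + 5 + 4 + 2 = 90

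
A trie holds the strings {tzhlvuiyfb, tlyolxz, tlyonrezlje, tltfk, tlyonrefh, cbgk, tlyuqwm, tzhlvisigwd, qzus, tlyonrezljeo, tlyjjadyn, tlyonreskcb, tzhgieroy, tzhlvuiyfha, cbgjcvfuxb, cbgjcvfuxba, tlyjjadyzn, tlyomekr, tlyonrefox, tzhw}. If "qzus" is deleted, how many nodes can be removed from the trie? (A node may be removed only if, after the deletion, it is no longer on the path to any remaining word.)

4

After clearing the end-marker at "qzus", prune upward until reaching a node still needed by another word.
No other word shares any prefix with "qzus", so all 4 of its nodes go.
Nodes removed: 4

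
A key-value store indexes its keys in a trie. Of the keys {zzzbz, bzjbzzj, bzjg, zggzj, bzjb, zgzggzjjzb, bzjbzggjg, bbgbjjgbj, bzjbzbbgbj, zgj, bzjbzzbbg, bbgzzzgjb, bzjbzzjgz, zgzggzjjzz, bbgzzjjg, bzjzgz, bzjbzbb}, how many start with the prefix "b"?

Traverse to the node for "b", then collect every word in that subtree.
Words under "b": bbgbjjgbj, bbgzzjjg, bbgzzzgjb, bzjb, bzjbzbb, bzjbzbbgbj, bzjbzggjg, bzjbzzbbg, bzjbzzj, bzjbzzjgz, bzjg, bzjzgz
Count: 12

12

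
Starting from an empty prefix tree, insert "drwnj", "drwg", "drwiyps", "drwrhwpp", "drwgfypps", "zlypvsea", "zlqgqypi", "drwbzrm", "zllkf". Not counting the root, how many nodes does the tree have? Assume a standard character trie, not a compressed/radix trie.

For each word, the new-node count is its length minus the longest prefix already in the trie:
  "drwnj" → 5 new (d, r, w, n, j)
  "drwg" → prefix "drw" already present; 1 new (g)
  "drwiyps" → prefix "drw" already present; 4 new (i, y, p, s)
  "drwrhwpp" → prefix "drw" already present; 5 new (r, h, w, p, p)
  "drwgfypps" → prefix "drwg" already present; 5 new (f, y, p, p, s)
  "zlypvsea" → 8 new (z, l, y, p, v, s, e, a)
  "zlqgqypi" → prefix "zl" already present; 6 new (q, g, q, y, p, i)
  "drwbzrm" → prefix "drw" already present; 4 new (b, z, r, m)
  "zllkf" → prefix "zl" already present; 3 new (l, k, f)
Total nodes = 5 + 1 + 4 + 5 + 5 + 8 + 6 + 4 + 3 = 41

41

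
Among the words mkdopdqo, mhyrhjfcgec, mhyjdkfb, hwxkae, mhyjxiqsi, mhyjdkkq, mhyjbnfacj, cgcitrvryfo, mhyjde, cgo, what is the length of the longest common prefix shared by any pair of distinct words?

6

Equivalently: take the maximum, over all pairs, of their longest common prefix length.
e.g. "mhyjdkfb" and "mhyjdkkq" share the prefix "mhyjdk" of length 6; no pair shares a longer one.
Longest shared-prefix length: 6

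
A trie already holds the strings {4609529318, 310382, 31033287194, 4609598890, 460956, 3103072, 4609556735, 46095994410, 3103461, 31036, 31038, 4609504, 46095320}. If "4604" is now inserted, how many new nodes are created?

1

"460" is already a path in the trie; the remaining "4" must be added.
New nodes needed: |"4604"| − 3 = 4 − 3 = 1.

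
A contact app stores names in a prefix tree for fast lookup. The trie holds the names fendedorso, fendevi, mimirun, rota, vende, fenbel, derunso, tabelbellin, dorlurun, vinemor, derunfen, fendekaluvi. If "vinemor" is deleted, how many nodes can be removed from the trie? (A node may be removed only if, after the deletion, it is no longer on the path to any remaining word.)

6

Walk "vinemor" from the leaf back toward the root, removing each node that no remaining word uses.
The suffix "inemor" (6 nodes) is used only by "vinemor"; the node for "v" still has the child "e", so pruning stops there.
Nodes removed: 6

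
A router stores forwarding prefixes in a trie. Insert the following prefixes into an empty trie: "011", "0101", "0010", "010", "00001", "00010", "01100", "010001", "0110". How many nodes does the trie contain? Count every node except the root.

Trie structure (* marks end of a word):
(root)
└─ 0
   ├─ 0
   │  ├─ 0
   │  │  ├─ 0
   │  │  │  └─ 1 *
   │  │  └─ 1
   │  │     └─ 0 *
   │  └─ 1
   │     └─ 0 *
   └─ 1
      ├─ 0 *
      │  ├─ 0
      │  │  └─ 0
      │  │     └─ 1 *
      │  └─ 1 *
      └─ 1 *
         └─ 0 *
            └─ 0 *
Counting every labelled node above: 18.

18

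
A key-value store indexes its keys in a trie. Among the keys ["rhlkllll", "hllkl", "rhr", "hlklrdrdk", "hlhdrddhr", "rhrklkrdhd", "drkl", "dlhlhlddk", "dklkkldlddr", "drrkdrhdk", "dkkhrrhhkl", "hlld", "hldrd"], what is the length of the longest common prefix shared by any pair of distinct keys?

3

The deepest shared node is where two words last agree before diverging.
"hlld" and "hllkl" agree on "hll" (3 characters) before diverging; nothing deeper is shared.
Longest shared-prefix length: 3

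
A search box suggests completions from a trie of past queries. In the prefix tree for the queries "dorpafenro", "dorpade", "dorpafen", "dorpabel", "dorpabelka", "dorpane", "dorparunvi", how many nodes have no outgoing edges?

5

Leaves are exactly the stored words that no other stored word extends.
Those words: "dorpabelka", "dorpade", "dorpafenro", "dorpane", "dorparunvi"
Leaf count: 5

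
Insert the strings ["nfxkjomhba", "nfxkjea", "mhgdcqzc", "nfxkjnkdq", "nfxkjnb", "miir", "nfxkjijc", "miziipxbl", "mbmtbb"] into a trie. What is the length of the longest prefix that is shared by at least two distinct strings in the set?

Look for the deepest trie node that still has at least two words in its subtree.
"nfxkjnb" and "nfxkjnkdq" agree on "nfxkjn" (6 characters) before diverging; nothing deeper is shared.
Longest shared-prefix length: 6

6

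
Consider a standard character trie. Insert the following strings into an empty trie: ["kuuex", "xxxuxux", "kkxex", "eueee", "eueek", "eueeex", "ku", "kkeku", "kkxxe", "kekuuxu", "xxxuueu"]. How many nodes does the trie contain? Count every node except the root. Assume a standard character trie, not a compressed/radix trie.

Count nodes per top-level branch (shared prefixes stored once):
  'e'-branch (eueee, eueeex, eueek): 7 nodes
  'k'-branch (kekuuxu, kkeku, kkxex, kkxxe, ku, kuuex): 20 nodes
  'x'-branch (xxxuueu, xxxuxux): 10 nodes
Sum: 37

37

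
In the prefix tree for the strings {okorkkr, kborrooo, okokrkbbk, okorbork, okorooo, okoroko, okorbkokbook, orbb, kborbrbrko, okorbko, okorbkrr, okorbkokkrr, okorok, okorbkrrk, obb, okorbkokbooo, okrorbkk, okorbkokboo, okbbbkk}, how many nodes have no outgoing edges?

15

Leaves are exactly the stored words that no other stored word extends.
Those words: "kborbrbrko", "kborrooo", "obb", "okbbbkk", "okokrkbbk", "okorbkokbook", "okorbkokbooo", "okorbkokkrr", "okorbkrrk", "okorbork", "okorkkr", "okoroko", "okorooo", "okrorbkk", "orbb"
Leaf count: 15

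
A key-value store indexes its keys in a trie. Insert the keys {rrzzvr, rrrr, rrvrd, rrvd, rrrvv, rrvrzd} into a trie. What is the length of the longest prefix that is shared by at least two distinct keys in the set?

4

Equivalently: take the maximum, over all pairs, of their longest common prefix length.
e.g. "rrvrd" and "rrvrzd" share the prefix "rrvr" of length 4; no pair shares a longer one.
Longest shared-prefix length: 4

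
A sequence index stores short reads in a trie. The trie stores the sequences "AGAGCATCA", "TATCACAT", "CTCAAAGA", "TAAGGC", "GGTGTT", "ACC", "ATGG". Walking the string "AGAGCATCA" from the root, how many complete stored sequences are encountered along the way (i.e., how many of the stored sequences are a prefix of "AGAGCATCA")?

1

Traverse "AGAGCATCA" character by character; count nodes along the way that are marked as word ends.
Prefixes of the query that are stored words: "AGAGCATCA"
Count: 1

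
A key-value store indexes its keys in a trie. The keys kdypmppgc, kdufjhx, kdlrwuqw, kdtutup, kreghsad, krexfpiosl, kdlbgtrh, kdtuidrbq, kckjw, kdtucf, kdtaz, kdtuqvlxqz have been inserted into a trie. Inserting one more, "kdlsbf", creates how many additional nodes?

The longest prefix of "kdlsbf" already in the trie is "kdl" (length 3).
New nodes needed: |"kdlsbf"| − 3 = 6 − 3 = 3.

3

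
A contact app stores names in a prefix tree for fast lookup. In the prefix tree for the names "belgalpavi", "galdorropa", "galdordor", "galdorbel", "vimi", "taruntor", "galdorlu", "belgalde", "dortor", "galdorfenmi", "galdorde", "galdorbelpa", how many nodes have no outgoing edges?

11

Leaves are exactly the stored words that no other stored word extends.
Those words: "belgalde", "belgalpavi", "dortor", "galdorbelpa", "galdorde", "galdordor", "galdorfenmi", "galdorlu", "galdorropa", "taruntor", "vimi"
Leaf count: 11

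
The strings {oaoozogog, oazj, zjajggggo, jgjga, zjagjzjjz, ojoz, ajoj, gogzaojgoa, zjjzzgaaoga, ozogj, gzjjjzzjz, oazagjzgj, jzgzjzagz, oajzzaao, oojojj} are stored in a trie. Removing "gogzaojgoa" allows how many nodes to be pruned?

9

Walk "gogzaojgoa" from the leaf back toward the root, removing each node that no remaining word uses.
The suffix "ogzaojgoa" (9 nodes) is used only by "gogzaojgoa"; the node for "g" still has the child "z", so pruning stops there.
Nodes removed: 9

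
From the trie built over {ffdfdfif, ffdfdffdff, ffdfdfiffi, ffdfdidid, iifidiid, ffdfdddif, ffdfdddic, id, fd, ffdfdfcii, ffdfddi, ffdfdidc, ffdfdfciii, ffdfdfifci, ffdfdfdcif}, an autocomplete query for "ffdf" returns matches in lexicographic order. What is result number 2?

DFS of the "ffdf" subtree visits, in order: "ffdfdddic", "ffdfdddif", "ffdfddi", "ffdfdfcii", "ffdfdfciii", "ffdfdfdcif", "ffdfdffdff", "ffdfdfif", "ffdfdfifci", "ffdfdfiffi", "ffdfdidc", "ffdfdidid"
The 2nd is ffdfdddif.

ffdfdddif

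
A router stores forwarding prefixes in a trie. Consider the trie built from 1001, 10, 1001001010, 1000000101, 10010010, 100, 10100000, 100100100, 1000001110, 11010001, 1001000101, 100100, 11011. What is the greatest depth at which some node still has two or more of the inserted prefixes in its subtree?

8

Look for the deepest trie node that still has at least two words in its subtree.
"10010010" and "100100100" agree on "10010010" (8 characters) before diverging; nothing deeper is shared.
Longest shared-prefix length: 8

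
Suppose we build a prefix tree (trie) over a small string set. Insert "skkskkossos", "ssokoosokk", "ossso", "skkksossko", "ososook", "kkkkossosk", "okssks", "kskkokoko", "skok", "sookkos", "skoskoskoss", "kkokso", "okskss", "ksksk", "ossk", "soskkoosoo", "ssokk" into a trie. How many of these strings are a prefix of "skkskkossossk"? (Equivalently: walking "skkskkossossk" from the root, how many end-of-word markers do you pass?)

Check each prefix of "skkskkossossk" against the stored set — each match is an end-marker on the path.
Prefixes of the query that are stored words: "skkskkossos"
Count: 1

1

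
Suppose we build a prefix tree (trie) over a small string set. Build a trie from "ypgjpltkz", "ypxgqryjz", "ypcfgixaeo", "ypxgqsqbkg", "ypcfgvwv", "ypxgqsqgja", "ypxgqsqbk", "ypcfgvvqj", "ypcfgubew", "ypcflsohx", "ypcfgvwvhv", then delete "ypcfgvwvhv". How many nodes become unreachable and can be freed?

2

Walk "ypcfgvwvhv" from the leaf back toward the root, removing each node that no remaining word uses.
The suffix "hv" (2 nodes) is used only by "ypcfgvwvhv"; "ypcfgvwv" is itself a stored word, so pruning stops there.
Nodes removed: 2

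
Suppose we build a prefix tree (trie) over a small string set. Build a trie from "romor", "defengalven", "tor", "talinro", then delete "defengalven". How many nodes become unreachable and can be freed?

11

Walk "defengalven" from the leaf back toward the root, removing each node that no remaining word uses.
No other word shares any prefix with "defengalven", so all 11 of its nodes go.
Nodes removed: 11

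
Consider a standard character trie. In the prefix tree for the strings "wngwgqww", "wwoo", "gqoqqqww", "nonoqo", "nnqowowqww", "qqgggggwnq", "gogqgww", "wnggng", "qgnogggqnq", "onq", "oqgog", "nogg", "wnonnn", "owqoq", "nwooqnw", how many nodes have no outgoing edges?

Leaves are exactly the stored words that no other stored word extends.
Those words: "gogqgww", "gqoqqqww", "nnqowowqww", "nogg", "nonoqo", "nwooqnw", "onq", "oqgog", "owqoq", "qgnogggqnq", "qqgggggwnq", "wnggng", "wngwgqww", "wnonnn", "wwoo"
Leaf count: 15

15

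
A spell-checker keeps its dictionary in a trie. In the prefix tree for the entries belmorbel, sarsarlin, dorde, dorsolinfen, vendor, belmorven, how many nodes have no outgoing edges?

6

Leaves are exactly the stored words that no other stored word extends.
Those words: "belmorbel", "belmorven", "dorde", "dorsolinfen", "sarsarlin", "vendor"
Leaf count: 6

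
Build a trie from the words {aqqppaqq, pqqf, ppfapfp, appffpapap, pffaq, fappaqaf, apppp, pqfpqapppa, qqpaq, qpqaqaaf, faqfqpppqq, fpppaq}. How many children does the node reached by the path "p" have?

Follow the path "p" to its node, then look at its outgoing edges.
Distinct next characters after "p": f, p, q.
That node has 3 child edges.

3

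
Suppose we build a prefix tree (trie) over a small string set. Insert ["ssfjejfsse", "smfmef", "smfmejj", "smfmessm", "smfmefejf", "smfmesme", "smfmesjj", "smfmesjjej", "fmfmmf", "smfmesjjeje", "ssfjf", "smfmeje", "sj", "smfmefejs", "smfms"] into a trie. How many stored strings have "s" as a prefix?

Traverse to the node for "s", then collect every word in that subtree.
Words under "s": sj, smfmef, smfmefejf, smfmefejs, smfmeje, smfmejj, smfmesjj, smfmesjjej, smfmesjjeje, smfmesme, smfmessm, smfms, ssfjejfsse, ssfjf
Count: 14

14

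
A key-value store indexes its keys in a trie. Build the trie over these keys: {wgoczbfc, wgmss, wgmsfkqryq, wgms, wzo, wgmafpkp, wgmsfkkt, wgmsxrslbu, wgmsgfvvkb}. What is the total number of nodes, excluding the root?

38

Trie structure (* marks end of a word):
(root)
└─ w
   ├─ g
   │  ├─ m
   │  │  ├─ a
   │  │  │  └─ f
   │  │  │     └─ p
   │  │  │        └─ k
   │  │  │           └─ p *
   │  │  └─ s *
   │  │     ├─ f
   │  │     │  └─ k
   │  │     │     ├─ k
   │  │     │     │  └─ t *
   │  │     │     └─ q
   │  │     │        └─ r
   │  │     │           └─ y
   │  │     │              └─ q *
   │  │     ├─ g
   │  │     │  └─ f
   │  │     │     └─ v
   │  │     │        └─ v
   │  │     │           └─ k
   │  │     │              └─ b *
   │  │     ├─ s *
   │  │     └─ x
   │  │        └─ r
   │  │           └─ s
   │  │              └─ l
   │  │                 └─ b
   │  │                    └─ u *
   │  └─ o
   │     └─ c
   │        └─ z
   │           └─ b
   │              └─ f
   │                 └─ c *
   └─ z
      └─ o *
Counting every labelled node above: 38.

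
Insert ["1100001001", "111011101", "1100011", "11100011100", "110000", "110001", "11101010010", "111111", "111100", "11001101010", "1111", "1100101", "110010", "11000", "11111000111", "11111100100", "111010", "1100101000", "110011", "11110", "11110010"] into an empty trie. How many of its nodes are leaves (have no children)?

A leaf is a node with no children — equivalently, the end of a word that is not a proper prefix of any other stored word.
Those words: "1100001001", "1100011", "1100101000", "11001101010", "11100011100", "11101010010", "111011101", "11110010", "11111000111", "11111100100"
Leaf count: 10

10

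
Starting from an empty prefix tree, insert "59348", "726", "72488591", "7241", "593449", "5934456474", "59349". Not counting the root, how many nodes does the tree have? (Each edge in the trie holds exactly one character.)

Insert word by word; a character creates a node only if that edge doesn't already exist:
  "59348" → 5 new (5, 9, 3, 4, 8)
  "726" → 3 new (7, 2, 6)
  "72488591" → prefix "72" already present; 6 new (4, 8, 8, 5, 9, 1)
  "7241" → prefix "724" already present; 1 new (1)
  "593449" → prefix "5934" already present; 2 new (4, 9)
  "5934456474" → prefix "59344" already present; 5 new (5, 6, 4, 7, 4)
  "59349" → prefix "5934" already present; 1 new (9)
Total nodes = 5 + 3 + 6 + 1 + 2 + 5 + 1 = 23

23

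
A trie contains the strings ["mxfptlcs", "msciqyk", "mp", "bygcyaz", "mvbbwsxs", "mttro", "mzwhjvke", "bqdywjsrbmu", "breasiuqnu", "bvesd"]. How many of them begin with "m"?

6

Walk to "m"; the words in its subtree are exactly those with that prefix.
Words under "m": mp, msciqyk, mttro, mvbbwsxs, mxfptlcs, mzwhjvke
Count: 6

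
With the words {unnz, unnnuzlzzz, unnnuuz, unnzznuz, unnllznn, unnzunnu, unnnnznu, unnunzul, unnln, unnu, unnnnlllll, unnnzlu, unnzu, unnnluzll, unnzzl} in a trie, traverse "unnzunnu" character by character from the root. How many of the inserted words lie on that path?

3

Check each prefix of "unnzunnu" against the stored set — each match is an end-marker on the path.
Prefixes of the query that are stored words: "unnz", "unnzu", "unnzunnu"
Count: 3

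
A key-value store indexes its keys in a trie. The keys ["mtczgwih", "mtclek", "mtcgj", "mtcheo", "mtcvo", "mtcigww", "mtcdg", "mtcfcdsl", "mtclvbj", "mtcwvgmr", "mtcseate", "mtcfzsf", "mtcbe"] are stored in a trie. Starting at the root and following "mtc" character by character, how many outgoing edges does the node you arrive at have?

Follow the path "mtc" to its node, then look at its outgoing edges.
Characters that immediately follow "mtc" among the stored strings: {b, d, f, g, h, i, l, s, v, w, z}.
That node has 11 child edges.

11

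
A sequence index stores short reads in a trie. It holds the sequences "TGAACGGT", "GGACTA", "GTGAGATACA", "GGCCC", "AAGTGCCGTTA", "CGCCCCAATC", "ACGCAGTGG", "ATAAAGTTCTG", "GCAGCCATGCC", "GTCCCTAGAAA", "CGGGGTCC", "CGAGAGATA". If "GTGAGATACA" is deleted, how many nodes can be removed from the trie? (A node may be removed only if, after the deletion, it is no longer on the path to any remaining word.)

8

A node on "GTGAGATACA"'s path can go only if nothing else ends at it or branches off below it.
The suffix "GAGATACA" (8 nodes) is used only by "GTGAGATACA"; the node for "GT" still has the child "C", so pruning stops there.
Nodes removed: 8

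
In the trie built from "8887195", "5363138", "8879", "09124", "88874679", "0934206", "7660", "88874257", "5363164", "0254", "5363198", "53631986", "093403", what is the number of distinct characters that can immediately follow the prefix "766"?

Follow the path "766" to its node, then look at its outgoing edges.
Characters that immediately follow "766" among the stored strings: {0}.
That node has 1 child edge.

1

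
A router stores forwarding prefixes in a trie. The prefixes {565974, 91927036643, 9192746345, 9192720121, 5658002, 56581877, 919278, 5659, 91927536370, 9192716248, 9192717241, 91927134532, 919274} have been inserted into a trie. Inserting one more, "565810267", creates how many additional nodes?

4

"56581" is already a path in the trie; the remaining "0267" must be added.
So 9 − 5 = 4 new nodes.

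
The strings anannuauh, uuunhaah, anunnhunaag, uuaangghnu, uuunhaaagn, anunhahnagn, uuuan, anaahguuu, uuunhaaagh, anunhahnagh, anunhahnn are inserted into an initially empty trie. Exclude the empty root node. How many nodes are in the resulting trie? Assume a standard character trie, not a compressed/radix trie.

55

Count nodes per top-level branch (shared prefixes stored once):
  'a'-branch (anaahguuu, anannuauh, anunhahnagh, anunhahnagn, anunhahnn, anunnhunaag): 33 nodes
  'u'-branch (uuaangghnu, uuuan, uuunhaaagh, uuunhaaagn, uuunhaah): 22 nodes
Sum: 55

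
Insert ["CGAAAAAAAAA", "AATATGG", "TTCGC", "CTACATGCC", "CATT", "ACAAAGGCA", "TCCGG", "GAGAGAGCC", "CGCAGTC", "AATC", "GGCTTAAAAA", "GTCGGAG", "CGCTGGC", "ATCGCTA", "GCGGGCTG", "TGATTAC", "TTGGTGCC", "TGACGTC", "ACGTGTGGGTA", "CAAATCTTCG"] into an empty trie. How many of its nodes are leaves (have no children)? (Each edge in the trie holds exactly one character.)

Leaves are exactly the stored words that no other stored word extends.
Those words: "AATATGG", "AATC", "ACAAAGGCA", "ACGTGTGGGTA", "ATCGCTA", "CAAATCTTCG", "CATT", "CGAAAAAAAAA", "CGCAGTC", "CGCTGGC", "CTACATGCC", "GAGAGAGCC", "GCGGGCTG", "GGCTTAAAAA", "GTCGGAG", "TCCGG", "TGACGTC", "TGATTAC", "TTCGC", "TTGGTGCC"
Leaf count: 20

20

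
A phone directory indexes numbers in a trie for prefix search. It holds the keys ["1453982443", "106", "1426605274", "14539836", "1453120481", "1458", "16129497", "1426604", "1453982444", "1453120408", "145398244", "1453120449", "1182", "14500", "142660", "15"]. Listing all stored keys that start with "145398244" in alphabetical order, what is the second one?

1453982443

DFS of the "145398244" subtree visits, in order: "145398244", "1453982443", "1453982444"
Position 2: 1453982443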